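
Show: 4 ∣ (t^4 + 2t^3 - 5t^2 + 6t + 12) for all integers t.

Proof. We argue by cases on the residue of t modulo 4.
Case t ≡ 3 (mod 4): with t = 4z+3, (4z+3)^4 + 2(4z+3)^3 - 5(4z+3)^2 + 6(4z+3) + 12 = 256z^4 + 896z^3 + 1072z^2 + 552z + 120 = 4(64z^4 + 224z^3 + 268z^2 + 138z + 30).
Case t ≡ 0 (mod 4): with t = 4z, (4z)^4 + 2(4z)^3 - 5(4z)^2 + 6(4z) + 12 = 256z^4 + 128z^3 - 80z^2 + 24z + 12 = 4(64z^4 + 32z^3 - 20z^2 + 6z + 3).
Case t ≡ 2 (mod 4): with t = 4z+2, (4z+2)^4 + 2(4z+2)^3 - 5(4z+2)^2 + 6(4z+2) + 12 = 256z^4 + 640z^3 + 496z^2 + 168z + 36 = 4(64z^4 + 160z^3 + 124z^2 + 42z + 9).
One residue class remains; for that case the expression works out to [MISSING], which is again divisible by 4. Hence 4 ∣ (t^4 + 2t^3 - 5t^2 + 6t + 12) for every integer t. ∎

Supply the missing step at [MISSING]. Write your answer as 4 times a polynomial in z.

4(64z^4 + 96z^3 + 28z^2 + 6z + 4)

Only t ≡ 1 (mod 4) is unaccounted for. Put t = 4z+1:
(4z+1)^4 + 2(4z+1)^3 - 5(4z+1)^2 + 6(4z+1) + 12 expands to 256z^4 + 384z^3 + 112z^2 + 24z + 16,
and factoring out 4 leaves 4(64z^4 + 96z^3 + 28z^2 + 6z + 4).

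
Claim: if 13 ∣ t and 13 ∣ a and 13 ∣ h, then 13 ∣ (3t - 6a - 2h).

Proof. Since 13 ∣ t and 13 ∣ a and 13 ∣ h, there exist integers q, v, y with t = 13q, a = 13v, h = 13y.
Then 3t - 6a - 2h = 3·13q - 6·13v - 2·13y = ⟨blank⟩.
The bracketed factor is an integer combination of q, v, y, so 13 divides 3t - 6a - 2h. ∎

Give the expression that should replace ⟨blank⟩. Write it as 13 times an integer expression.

Each term has a factor of 13: 3·13q - 6·13v - 2·13y = 13·(3q - 6v - 2y).
Since 3q - 6v - 2y is an integer, 13 ∣ (3t - 6a - 2h).

13(3q - 6v - 2y)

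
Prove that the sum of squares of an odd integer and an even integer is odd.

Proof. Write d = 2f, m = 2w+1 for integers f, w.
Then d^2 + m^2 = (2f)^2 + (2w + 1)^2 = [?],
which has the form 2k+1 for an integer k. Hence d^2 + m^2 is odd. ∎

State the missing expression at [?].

2(2f^2 + 2w^2 + 2w) + 1

(2f)^2 + (2w + 1)^2 = 4f^2 + 4w^2 + 4w + 1
= 2(2f^2 + 2w^2 + 2w) + 1.
Since 2f^2 + 2w^2 + 2w is an integer, the sum of squares is of the form 2k+1 for an integer k.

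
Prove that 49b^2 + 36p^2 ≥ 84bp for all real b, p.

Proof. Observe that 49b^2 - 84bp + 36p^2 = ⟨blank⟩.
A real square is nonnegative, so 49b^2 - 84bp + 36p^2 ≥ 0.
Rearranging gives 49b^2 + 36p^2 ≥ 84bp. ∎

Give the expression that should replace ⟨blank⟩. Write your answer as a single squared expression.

(7b - 6p)^2

49b^2 - 84bp + 36p^2 is a perfect-square trinomial: the outer terms are (7b)^2 and (6p)^2, and the cross term is -2·7b·6p.
So 49b^2 - 84bp + 36p^2 = (7b - 6p)^2 ≥ 0.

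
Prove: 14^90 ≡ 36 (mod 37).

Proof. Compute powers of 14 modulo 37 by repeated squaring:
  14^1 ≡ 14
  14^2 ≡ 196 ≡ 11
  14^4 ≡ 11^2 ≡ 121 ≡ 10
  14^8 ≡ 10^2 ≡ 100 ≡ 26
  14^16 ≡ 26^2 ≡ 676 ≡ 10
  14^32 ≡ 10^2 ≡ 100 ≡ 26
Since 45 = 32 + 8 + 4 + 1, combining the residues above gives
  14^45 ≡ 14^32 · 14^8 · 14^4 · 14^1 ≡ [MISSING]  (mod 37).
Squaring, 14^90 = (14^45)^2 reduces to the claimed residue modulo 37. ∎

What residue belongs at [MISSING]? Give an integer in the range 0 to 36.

31

14^32 · 14^8 · 14^4 · 14^1 ≡ 26 · 26 · 10 · 14 = 94640.
94640 mod 37 = 31, so 14^45 ≡ 31 (mod 37).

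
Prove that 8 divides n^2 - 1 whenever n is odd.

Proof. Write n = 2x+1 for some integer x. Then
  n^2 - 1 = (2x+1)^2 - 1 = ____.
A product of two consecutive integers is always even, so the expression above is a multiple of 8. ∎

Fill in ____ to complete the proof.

(2x+1)^2 - 1 = 4x^2 + 4x + 1 - 1 = 4x^2 + 4x = 4x(x+1).
Since x and x+1 are consecutive, x(x+1) is even, and 4·(even) is a multiple of 8.

4x(x + 1)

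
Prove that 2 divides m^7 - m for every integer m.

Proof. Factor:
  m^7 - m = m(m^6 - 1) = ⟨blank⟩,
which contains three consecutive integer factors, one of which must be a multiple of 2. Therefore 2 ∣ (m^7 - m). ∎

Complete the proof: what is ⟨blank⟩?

m^6 - 1 = (m^2 - 1)(m^4 + m^2 + 1), and m^2 - 1 = (m-1)(m+1).
So m(m^6 - 1) = (m - 1)m(m + 1)(m^4 + m^2 + 1).

(m - 1)m(m + 1)(m^4 + m^2 + 1)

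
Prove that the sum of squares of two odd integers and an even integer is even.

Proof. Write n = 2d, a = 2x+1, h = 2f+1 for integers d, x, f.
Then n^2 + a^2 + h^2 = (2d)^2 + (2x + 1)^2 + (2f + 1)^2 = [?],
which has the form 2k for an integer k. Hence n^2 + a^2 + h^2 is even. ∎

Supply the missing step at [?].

2(2d^2 + 2f^2 + 2f + 2x^2 + 2x + 1)

(2d)^2 + (2x + 1)^2 + (2f + 1)^2 = 4d^2 + 4f^2 + 4f + 4x^2 + 4x + 2
= 2(2d^2 + 2f^2 + 2f + 2x^2 + 2x + 1).
Since 2d^2 + 2f^2 + 2f + 2x^2 + 2x + 1 is an integer, the sum of squares is of the form 2k for an integer k.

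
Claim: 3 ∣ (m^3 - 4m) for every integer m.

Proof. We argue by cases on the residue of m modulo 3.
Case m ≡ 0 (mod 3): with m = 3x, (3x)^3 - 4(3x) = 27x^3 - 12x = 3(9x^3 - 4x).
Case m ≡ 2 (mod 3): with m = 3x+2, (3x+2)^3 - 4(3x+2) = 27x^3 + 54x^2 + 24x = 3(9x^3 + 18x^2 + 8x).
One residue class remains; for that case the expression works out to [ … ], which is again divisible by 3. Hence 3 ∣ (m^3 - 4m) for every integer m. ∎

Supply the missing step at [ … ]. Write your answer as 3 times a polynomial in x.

3(9x^3 + 9x^2 - x - 1)

Only m ≡ 1 (mod 3) is unaccounted for. Put m = 3x+1:
(3x+1)^3 - 4(3x+1) expands to 27x^3 + 27x^2 - 3x - 3,
and factoring out 3 leaves 3(9x^3 + 9x^2 - x - 1).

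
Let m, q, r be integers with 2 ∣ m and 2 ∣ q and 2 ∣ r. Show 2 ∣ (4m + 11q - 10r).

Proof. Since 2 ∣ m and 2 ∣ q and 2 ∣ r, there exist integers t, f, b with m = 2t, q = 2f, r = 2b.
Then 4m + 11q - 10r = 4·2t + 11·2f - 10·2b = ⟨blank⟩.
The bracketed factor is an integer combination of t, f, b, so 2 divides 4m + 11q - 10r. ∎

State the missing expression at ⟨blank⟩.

Each term has a factor of 2: 4·2t + 11·2f - 10·2b = 2·(-10b + 11f + 4t).
Since -10b + 11f + 4t is an integer, 2 ∣ (4m + 11q - 10r).

2(-10b + 11f + 4t)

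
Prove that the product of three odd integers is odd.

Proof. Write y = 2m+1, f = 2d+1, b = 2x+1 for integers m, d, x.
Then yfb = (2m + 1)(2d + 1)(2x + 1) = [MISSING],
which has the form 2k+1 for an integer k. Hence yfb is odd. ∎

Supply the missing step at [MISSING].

(2m + 1)(2d + 1)(2x + 1) = 8dmx + 4dm + 4dx + 2d + 4mx + 2m + 2x + 1
= 2(4dmx + 2dm + 2dx + d + 2mx + m + x) + 1.
Since 4dmx + 2dm + 2dx + d + 2mx + m + x is an integer, the product is of the form 2k+1 for an integer k.

2(4dmx + 2dm + 2dx + d + 2mx + m + x) + 1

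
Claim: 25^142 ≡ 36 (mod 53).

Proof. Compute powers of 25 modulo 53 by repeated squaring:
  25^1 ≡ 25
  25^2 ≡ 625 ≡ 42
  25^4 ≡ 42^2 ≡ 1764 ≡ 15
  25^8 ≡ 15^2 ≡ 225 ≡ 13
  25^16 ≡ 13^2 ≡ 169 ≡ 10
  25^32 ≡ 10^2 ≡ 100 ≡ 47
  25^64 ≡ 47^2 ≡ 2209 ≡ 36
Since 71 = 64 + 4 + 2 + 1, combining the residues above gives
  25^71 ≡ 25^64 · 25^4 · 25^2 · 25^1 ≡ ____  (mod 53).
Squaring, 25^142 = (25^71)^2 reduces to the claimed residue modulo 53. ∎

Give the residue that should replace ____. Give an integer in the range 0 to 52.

6

Multiply the listed residues: 36 · 15 · 42 · 25 = 540 → 22680 → 567000.
Reducing modulo 53: 567000 = 10698·53 + 6, so 25^71 ≡ 6.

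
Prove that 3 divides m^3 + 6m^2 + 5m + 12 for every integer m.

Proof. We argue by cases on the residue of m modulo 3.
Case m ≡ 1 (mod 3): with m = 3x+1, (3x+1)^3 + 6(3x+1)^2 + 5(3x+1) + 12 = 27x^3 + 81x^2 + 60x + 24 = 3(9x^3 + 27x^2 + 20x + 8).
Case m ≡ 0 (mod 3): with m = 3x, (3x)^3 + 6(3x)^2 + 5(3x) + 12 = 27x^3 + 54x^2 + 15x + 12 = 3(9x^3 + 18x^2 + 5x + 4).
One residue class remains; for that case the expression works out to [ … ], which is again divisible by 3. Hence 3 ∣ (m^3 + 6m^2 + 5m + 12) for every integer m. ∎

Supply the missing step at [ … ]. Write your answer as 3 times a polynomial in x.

3(9x^3 + 36x^2 + 41x + 18)

Only m ≡ 2 (mod 3) is unaccounted for. Put m = 3x+2:
(3x+2)^3 + 6(3x+2)^2 + 5(3x+2) + 12 expands to 27x^3 + 108x^2 + 123x + 54,
and factoring out 3 leaves 3(9x^3 + 36x^2 + 41x + 18).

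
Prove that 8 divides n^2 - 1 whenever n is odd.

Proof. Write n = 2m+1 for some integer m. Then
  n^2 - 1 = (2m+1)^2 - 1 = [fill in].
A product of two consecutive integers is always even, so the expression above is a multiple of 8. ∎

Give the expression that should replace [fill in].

(2m+1)^2 - 1 = 4m^2 + 4m + 1 - 1 = 4m^2 + 4m = 4m(m+1).
Since m and m+1 are consecutive, m(m+1) is even, and 4·(even) is a multiple of 8.

4m(m + 1)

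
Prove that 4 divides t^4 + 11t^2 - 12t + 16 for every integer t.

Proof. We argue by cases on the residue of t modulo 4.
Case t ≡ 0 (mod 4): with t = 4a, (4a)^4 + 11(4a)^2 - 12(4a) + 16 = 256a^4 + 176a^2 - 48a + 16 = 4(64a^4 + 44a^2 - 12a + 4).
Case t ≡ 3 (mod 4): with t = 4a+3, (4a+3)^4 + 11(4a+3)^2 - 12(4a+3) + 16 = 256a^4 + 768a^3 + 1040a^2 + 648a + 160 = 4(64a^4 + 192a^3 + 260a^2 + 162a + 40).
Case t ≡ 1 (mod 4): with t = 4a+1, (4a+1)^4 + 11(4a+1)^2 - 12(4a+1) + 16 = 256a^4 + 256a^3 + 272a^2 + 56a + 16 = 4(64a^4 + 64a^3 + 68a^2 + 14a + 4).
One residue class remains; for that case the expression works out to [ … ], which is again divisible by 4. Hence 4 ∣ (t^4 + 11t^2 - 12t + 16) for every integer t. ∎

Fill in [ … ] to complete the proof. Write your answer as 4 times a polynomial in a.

4(64a^4 + 128a^3 + 140a^2 + 64a + 13)

The residues treated are {0, 3, 1}, so the missing case is t ≡ 2 (mod 4); write t = 4a+2.
Then (4a+2)^4 + 11(4a+2)^2 - 12(4a+2) + 16 = 256a^4 + 512a^3 + 560a^2 + 256a + 52 = 4(64a^4 + 128a^3 + 140a^2 + 64a + 13).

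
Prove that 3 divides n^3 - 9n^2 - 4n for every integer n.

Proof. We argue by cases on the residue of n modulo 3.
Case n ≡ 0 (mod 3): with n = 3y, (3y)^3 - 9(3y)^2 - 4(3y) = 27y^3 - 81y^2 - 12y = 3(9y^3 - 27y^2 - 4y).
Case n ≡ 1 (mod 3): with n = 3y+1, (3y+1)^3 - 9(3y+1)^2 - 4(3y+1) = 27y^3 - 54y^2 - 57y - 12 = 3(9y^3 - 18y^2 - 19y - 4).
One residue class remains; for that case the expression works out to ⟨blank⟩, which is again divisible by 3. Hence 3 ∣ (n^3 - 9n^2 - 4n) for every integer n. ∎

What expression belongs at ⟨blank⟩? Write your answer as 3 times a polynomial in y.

Only n ≡ 2 (mod 3) is unaccounted for. Put n = 3y+2:
(3y+2)^3 - 9(3y+2)^2 - 4(3y+2) expands to 27y^3 - 27y^2 - 84y - 36,
and factoring out 3 leaves 3(9y^3 - 9y^2 - 28y - 12).

3(9y^3 - 9y^2 - 28y - 12)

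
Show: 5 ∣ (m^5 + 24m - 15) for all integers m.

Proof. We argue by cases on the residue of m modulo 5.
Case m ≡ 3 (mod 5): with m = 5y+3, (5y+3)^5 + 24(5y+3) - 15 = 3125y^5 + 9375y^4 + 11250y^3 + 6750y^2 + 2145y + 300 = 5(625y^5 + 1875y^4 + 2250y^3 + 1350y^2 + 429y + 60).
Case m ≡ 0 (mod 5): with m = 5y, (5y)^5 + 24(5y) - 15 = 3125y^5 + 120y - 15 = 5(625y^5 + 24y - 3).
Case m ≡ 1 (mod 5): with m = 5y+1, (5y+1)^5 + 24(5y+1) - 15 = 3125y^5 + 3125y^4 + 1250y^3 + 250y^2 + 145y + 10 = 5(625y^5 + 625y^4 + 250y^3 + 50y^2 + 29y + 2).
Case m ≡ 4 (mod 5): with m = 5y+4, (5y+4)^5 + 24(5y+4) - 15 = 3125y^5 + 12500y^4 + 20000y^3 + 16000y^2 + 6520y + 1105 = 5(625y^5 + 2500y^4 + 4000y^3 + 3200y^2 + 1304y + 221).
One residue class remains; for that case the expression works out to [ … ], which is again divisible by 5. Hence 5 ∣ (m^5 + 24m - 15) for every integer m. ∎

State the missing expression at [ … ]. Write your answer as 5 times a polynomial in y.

The residues treated are {3, 0, 1, 4}, so the missing case is m ≡ 2 (mod 5); write m = 5y+2.
Then (5y+2)^5 + 24(5y+2) - 15 = 3125y^5 + 6250y^4 + 5000y^3 + 2000y^2 + 520y + 65 = 5(625y^5 + 1250y^4 + 1000y^3 + 400y^2 + 104y + 13).

5(625y^5 + 1250y^4 + 1000y^3 + 400y^2 + 104y + 13)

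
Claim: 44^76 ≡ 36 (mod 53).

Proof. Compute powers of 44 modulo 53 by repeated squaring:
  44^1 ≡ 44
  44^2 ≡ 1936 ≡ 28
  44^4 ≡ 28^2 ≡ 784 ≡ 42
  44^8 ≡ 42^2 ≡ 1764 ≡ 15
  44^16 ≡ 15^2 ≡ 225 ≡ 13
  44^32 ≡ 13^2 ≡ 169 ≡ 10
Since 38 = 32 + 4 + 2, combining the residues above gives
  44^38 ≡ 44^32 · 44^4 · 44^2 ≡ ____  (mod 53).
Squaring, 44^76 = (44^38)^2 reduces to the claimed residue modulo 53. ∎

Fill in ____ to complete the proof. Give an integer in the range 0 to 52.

47

Multiply the listed residues: 10 · 42 · 28 = 420 → 11760.
Reducing modulo 53: 11760 = 221·53 + 47, so 44^38 ≡ 47.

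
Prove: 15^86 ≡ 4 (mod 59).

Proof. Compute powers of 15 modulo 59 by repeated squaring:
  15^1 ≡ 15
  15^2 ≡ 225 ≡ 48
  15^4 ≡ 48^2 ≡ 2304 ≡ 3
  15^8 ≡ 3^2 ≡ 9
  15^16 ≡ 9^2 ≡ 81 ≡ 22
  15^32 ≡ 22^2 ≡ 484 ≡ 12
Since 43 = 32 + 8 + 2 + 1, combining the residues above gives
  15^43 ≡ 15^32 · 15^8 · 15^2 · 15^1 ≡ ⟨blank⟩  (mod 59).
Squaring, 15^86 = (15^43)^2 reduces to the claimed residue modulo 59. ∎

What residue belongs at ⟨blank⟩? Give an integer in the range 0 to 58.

15^32 · 15^8 · 15^2 · 15^1 ≡ 12 · 9 · 48 · 15 = 77760.
77760 mod 59 = 57, so 15^43 ≡ 57 (mod 59).

57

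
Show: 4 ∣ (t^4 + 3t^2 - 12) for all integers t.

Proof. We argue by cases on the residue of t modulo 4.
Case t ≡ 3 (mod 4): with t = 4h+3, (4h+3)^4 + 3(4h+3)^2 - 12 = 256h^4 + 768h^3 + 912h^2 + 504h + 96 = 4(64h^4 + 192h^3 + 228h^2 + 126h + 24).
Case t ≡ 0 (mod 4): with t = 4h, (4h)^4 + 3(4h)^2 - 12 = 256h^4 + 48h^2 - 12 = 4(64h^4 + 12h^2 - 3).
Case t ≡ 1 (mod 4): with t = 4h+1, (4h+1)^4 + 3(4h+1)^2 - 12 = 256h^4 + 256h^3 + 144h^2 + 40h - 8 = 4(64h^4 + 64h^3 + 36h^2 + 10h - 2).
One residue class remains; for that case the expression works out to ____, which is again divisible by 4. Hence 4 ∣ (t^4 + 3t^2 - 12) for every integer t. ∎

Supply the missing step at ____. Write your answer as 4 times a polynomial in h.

The residues treated are {3, 0, 1}, so the missing case is t ≡ 2 (mod 4); write t = 4h+2.
Then (4h+2)^4 + 3(4h+2)^2 - 12 = 256h^4 + 512h^3 + 432h^2 + 176h + 16 = 4(64h^4 + 128h^3 + 108h^2 + 44h + 4).

4(64h^4 + 128h^3 + 108h^2 + 44h + 4)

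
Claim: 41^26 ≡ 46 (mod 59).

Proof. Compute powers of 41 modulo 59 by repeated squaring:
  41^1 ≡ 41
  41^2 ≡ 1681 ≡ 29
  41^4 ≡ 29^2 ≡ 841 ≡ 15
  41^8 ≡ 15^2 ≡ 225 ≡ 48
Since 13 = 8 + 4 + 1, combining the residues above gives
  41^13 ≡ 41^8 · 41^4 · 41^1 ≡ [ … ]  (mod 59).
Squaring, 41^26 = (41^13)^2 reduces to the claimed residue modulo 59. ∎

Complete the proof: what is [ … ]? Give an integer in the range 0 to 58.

20

Multiply the listed residues: 48 · 15 · 41 = 720 → 29520.
Reducing modulo 59: 29520 = 500·59 + 20, so 41^13 ≡ 20.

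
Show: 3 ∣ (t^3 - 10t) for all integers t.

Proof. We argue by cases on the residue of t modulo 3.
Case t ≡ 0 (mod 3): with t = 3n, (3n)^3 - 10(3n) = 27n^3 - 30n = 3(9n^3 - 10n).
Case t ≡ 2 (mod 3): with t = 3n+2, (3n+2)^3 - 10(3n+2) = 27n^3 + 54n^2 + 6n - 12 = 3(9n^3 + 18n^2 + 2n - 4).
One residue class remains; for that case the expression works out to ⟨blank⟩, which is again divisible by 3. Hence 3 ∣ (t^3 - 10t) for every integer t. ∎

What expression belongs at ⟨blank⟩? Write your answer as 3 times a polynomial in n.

The residues treated are {0, 2}, so the missing case is t ≡ 1 (mod 3); write t = 3n+1.
Then (3n+1)^3 - 10(3n+1) = 27n^3 + 27n^2 - 21n - 9 = 3(9n^3 + 9n^2 - 7n - 3).

3(9n^3 + 9n^2 - 7n - 3)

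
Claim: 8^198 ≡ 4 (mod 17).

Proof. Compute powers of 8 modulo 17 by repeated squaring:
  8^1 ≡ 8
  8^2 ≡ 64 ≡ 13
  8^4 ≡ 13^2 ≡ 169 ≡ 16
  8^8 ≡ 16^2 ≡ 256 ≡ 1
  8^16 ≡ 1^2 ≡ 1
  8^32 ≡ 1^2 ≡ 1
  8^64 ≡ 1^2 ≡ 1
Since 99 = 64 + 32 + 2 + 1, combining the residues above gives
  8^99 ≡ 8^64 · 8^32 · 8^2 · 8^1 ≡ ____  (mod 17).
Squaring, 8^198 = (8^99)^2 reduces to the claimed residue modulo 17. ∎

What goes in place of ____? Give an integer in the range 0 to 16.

2

Multiply the listed residues: 1 · 1 · 13 · 8 = 1 → 13 → 104.
Reducing modulo 17: 104 = 6·17 + 2, so 8^99 ≡ 2.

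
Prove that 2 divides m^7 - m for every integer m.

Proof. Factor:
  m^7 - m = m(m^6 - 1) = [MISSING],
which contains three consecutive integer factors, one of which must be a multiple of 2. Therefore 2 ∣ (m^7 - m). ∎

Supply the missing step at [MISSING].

m^6 - 1 = (m^2 - 1)(m^4 + m^2 + 1), and m^2 - 1 = (m-1)(m+1).
So m(m^6 - 1) = (m - 1)m(m + 1)(m^4 + m^2 + 1).

(m - 1)m(m + 1)(m^4 + m^2 + 1)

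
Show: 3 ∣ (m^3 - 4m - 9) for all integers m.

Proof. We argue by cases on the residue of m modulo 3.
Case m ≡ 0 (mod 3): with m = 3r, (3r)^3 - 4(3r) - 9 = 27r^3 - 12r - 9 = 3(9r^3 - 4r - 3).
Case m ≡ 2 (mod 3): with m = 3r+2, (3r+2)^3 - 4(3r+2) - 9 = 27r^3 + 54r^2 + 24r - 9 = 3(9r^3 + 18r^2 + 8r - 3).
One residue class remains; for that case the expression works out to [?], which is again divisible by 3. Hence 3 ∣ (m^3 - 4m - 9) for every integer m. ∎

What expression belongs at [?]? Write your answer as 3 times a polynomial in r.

3(9r^3 + 9r^2 - r - 4)

The residues treated are {0, 2}, so the missing case is m ≡ 1 (mod 3); write m = 3r+1.
Then (3r+1)^3 - 4(3r+1) - 9 = 27r^3 + 27r^2 - 3r - 12 = 3(9r^3 + 9r^2 - r - 4).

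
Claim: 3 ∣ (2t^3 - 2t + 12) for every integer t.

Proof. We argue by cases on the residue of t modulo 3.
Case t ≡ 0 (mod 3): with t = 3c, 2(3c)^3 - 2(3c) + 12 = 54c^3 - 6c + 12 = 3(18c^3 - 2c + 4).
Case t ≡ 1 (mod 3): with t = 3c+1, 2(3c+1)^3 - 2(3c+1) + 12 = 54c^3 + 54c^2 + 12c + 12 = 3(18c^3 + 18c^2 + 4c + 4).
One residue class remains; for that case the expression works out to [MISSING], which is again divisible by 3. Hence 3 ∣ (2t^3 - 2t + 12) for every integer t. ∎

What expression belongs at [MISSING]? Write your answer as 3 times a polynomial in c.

Only t ≡ 2 (mod 3) is unaccounted for. Put t = 3c+2:
2(3c+2)^3 - 2(3c+2) + 12 expands to 54c^3 + 108c^2 + 66c + 24,
and factoring out 3 leaves 3(18c^3 + 36c^2 + 22c + 8).

3(18c^3 + 36c^2 + 22c + 8)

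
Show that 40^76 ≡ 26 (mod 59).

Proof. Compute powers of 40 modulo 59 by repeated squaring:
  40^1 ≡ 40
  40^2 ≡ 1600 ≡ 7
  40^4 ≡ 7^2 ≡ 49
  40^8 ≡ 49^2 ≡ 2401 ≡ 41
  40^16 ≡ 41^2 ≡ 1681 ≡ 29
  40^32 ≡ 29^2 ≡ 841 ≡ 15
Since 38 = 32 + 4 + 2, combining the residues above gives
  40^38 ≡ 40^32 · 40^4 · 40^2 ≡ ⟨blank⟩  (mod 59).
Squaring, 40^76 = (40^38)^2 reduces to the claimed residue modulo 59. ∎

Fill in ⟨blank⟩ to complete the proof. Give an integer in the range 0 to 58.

Multiply the listed residues: 15 · 49 · 7 = 735 → 5145.
Reducing modulo 59: 5145 = 87·59 + 12, so 40^38 ≡ 12.

12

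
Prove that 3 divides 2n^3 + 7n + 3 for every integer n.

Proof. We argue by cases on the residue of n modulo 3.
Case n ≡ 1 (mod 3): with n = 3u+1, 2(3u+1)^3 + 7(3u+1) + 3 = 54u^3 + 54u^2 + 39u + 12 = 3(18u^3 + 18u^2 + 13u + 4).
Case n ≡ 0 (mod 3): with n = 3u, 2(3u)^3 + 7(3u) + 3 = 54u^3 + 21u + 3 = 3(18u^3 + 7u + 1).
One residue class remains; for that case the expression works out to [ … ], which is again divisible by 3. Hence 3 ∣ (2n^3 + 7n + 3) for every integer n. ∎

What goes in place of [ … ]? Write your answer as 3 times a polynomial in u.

The residues treated are {1, 0}, so the missing case is n ≡ 2 (mod 3); write n = 3u+2.
Then 2(3u+2)^3 + 7(3u+2) + 3 = 54u^3 + 108u^2 + 93u + 33 = 3(18u^3 + 36u^2 + 31u + 11).

3(18u^3 + 36u^2 + 31u + 11)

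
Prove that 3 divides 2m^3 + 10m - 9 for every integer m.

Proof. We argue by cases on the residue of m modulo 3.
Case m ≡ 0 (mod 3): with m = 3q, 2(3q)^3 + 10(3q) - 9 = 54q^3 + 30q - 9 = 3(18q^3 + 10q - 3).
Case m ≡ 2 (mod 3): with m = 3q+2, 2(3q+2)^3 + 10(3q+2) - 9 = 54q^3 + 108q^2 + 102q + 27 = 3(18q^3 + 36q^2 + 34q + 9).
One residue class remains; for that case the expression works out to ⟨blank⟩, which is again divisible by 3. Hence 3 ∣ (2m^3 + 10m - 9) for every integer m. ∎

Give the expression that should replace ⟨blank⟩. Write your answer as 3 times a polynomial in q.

3(18q^3 + 18q^2 + 16q + 1)

The residues treated are {0, 2}, so the missing case is m ≡ 1 (mod 3); write m = 3q+1.
Then 2(3q+1)^3 + 10(3q+1) - 9 = 54q^3 + 54q^2 + 48q + 3 = 3(18q^3 + 18q^2 + 16q + 1).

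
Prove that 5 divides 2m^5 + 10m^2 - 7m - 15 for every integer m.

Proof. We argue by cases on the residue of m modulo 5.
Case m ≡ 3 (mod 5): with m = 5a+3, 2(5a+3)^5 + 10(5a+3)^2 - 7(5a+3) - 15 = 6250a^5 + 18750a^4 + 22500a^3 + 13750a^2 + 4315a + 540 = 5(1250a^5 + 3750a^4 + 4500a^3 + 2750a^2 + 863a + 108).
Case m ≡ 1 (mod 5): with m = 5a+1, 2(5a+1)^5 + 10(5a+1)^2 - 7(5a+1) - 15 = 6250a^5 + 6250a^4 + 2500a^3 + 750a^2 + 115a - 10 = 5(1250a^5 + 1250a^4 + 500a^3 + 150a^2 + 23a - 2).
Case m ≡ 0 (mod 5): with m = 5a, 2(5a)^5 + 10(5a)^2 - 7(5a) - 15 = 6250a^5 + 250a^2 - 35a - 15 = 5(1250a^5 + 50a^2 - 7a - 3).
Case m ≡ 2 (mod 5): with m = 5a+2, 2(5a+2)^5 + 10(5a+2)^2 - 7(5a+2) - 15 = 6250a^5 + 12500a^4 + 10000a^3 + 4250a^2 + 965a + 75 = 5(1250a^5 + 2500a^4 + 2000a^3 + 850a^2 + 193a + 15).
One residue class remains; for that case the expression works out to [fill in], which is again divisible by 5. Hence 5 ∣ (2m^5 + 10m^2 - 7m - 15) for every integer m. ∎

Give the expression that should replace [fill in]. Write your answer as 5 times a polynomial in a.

The residues treated are {3, 1, 0, 2}, so the missing case is m ≡ 4 (mod 5); write m = 5a+4.
Then 2(5a+4)^5 + 10(5a+4)^2 - 7(5a+4) - 15 = 6250a^5 + 25000a^4 + 40000a^3 + 32250a^2 + 13165a + 2165 = 5(1250a^5 + 5000a^4 + 8000a^3 + 6450a^2 + 2633a + 433).

5(1250a^5 + 5000a^4 + 8000a^3 + 6450a^2 + 2633a + 433)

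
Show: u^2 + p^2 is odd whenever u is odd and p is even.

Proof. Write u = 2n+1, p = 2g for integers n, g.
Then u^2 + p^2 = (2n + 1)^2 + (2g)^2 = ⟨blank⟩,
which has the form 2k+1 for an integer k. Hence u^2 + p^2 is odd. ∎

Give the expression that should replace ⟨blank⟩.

(2n + 1)^2 + (2g)^2 = 4g^2 + 4n^2 + 4n + 1
= 2(2g^2 + 2n^2 + 2n) + 1.
Since 2g^2 + 2n^2 + 2n is an integer, the sum of squares is of the form 2k+1 for an integer k.

2(2g^2 + 2n^2 + 2n) + 1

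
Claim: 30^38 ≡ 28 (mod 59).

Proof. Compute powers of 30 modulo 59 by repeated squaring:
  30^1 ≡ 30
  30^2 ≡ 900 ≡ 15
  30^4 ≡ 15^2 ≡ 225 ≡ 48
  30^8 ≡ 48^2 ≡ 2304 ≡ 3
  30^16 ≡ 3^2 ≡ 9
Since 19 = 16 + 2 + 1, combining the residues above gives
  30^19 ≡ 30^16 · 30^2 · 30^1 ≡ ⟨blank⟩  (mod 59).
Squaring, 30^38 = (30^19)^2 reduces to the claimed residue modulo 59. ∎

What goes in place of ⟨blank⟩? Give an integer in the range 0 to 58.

38

30^16 · 30^2 · 30^1 ≡ 9 · 15 · 30 = 4050.
4050 mod 59 = 38, so 30^19 ≡ 38 (mod 59).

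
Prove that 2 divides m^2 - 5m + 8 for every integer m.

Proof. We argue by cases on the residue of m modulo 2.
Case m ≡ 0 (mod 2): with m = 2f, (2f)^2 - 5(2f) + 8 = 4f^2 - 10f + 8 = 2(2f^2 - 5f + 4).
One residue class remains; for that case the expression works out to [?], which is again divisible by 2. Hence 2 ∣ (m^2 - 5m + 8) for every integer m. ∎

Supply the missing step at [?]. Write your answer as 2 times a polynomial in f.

2(2f^2 - 3f + 2)

The residues treated are {0}, so the missing case is m ≡ 1 (mod 2); write m = 2f+1.
Then (2f+1)^2 - 5(2f+1) + 8 = 4f^2 - 6f + 4 = 2(2f^2 - 3f + 2).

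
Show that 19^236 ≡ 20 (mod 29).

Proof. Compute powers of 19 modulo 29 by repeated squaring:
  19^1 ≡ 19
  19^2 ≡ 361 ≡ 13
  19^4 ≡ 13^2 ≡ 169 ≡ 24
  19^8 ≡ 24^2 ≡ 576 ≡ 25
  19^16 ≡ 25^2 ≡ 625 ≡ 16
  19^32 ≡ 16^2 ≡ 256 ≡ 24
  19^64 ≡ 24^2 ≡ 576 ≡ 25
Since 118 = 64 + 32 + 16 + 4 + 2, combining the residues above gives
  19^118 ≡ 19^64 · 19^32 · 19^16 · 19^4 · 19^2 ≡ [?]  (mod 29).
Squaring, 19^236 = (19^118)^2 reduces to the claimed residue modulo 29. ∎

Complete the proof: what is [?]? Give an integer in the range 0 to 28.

22

19^64 · 19^32 · 19^16 · 19^4 · 19^2 ≡ 25 · 24 · 16 · 24 · 13 = 2995200.
2995200 mod 29 = 22, so 19^118 ≡ 22 (mod 29).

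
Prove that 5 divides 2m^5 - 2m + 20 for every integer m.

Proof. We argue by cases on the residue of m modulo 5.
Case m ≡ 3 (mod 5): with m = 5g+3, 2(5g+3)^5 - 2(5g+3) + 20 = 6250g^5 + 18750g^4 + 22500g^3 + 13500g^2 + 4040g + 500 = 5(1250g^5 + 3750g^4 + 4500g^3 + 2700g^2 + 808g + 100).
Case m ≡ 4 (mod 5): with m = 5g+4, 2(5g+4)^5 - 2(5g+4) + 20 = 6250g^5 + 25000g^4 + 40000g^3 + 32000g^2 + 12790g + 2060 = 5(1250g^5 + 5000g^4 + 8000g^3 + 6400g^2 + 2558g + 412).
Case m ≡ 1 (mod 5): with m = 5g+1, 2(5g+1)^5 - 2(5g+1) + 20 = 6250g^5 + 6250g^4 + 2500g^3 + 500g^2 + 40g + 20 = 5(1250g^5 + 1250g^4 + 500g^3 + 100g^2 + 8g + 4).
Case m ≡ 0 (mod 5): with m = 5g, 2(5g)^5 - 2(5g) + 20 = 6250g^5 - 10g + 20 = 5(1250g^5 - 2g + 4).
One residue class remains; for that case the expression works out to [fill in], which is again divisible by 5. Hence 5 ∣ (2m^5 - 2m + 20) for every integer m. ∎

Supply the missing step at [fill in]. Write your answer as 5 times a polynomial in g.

The residues treated are {3, 4, 1, 0}, so the missing case is m ≡ 2 (mod 5); write m = 5g+2.
Then 2(5g+2)^5 - 2(5g+2) + 20 = 6250g^5 + 12500g^4 + 10000g^3 + 4000g^2 + 790g + 80 = 5(1250g^5 + 2500g^4 + 2000g^3 + 800g^2 + 158g + 16).

5(1250g^5 + 2500g^4 + 2000g^3 + 800g^2 + 158g + 16)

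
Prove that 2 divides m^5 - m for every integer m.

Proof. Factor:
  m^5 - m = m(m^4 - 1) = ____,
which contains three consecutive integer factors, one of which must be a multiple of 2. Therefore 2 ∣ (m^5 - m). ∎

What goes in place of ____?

m^4 - 1 = (m^2 - 1)(m^2 + 1), and m^2 - 1 = (m-1)(m+1).
So m(m^4 - 1) = (m - 1)m(m + 1)(m^2 + 1).

(m - 1)m(m + 1)(m^2 + 1)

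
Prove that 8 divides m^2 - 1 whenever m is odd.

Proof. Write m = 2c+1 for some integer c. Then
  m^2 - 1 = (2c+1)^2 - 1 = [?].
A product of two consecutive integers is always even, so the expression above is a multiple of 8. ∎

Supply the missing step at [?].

(2c+1)^2 - 1 = 4c^2 + 4c + 1 - 1 = 4c^2 + 4c = 4c(c+1).
Since c and c+1 are consecutive, c(c+1) is even, and 4·(even) is a multiple of 8.

4c(c + 1)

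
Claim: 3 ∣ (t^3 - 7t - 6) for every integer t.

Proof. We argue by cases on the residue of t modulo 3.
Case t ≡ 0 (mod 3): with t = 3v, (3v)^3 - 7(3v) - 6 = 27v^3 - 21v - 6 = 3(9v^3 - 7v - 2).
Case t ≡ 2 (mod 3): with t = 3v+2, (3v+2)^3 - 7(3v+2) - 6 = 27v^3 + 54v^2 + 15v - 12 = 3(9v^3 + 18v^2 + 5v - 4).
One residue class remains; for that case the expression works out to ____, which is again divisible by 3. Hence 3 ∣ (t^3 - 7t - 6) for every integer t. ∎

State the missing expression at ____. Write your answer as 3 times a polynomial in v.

The residues treated are {0, 2}, so the missing case is t ≡ 1 (mod 3); write t = 3v+1.
Then (3v+1)^3 - 7(3v+1) - 6 = 27v^3 + 27v^2 - 12v - 12 = 3(9v^3 + 9v^2 - 4v - 4).

3(9v^3 + 9v^2 - 4v - 4)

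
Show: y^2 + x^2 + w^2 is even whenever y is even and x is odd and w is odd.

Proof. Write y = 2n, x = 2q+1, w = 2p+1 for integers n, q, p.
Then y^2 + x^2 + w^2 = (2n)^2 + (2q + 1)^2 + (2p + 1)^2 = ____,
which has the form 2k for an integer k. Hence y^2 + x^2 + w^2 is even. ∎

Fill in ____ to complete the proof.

2(2n^2 + 2p^2 + 2p + 2q^2 + 2q + 1)

Expanding: (2n)^2 + (2q + 1)^2 + (2p + 1)^2 = 4n^2 + 4p^2 + 4p + 4q^2 + 4q + 2.
Every term is even; pulling out the factor of 2 gives 2(2n^2 + 2p^2 + 2p + 2q^2 + 2q + 1).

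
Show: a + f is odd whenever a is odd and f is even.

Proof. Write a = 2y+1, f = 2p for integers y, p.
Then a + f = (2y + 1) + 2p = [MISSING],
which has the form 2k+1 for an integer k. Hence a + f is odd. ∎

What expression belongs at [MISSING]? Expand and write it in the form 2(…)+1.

(2y + 1) + 2p = 2p + 2y + 1
= 2(p + y) + 1.
Since p + y is an integer, the sum is of the form 2k+1 for an integer k.

2(p + y) + 1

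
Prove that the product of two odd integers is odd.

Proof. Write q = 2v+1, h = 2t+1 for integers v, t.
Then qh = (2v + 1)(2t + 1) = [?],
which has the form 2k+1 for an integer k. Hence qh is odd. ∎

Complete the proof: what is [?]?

2(2tv + t + v) + 1

(2v + 1)(2t + 1) = 4tv + 2t + 2v + 1
= 2(2tv + t + v) + 1.
Since 2tv + t + v is an integer, the product is of the form 2k+1 for an integer k.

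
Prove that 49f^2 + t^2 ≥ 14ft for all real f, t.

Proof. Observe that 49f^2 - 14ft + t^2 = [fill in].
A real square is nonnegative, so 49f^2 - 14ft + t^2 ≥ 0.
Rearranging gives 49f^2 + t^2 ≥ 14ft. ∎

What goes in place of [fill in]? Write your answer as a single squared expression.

49f^2 - 14ft + t^2 is a perfect-square trinomial: the outer terms are (7f)^2 and (t)^2, and the cross term is -2·7f·t.
So 49f^2 - 14ft + t^2 = (7f - t)^2 ≥ 0.

(7f - t)^2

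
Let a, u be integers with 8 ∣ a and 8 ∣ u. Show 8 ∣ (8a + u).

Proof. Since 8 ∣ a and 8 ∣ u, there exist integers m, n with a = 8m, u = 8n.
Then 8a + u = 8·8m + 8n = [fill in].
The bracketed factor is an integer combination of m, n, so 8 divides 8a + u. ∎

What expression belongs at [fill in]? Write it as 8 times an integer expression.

Each term has a factor of 8: 8·8m + 8n = 8·(8m + n).
Since 8m + n is an integer, 8 ∣ (8a + u).

8(8m + n)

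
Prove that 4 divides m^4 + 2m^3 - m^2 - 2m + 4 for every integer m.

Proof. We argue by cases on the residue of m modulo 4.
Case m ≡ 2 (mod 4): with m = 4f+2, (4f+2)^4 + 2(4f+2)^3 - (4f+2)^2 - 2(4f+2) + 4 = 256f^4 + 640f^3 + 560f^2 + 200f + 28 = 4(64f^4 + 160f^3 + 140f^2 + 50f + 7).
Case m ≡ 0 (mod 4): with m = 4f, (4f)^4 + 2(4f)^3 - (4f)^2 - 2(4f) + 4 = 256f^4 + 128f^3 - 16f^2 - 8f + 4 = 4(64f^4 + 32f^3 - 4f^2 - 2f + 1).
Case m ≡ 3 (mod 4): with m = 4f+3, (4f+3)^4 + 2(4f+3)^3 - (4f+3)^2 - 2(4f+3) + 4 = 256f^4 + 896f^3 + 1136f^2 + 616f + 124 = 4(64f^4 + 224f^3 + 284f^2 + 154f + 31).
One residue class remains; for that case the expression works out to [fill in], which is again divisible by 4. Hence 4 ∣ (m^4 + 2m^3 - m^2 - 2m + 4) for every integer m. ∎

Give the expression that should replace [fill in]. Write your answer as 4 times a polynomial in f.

4(64f^4 + 96f^3 + 44f^2 + 6f + 1)

The residues treated are {2, 0, 3}, so the missing case is m ≡ 1 (mod 4); write m = 4f+1.
Then (4f+1)^4 + 2(4f+1)^3 - (4f+1)^2 - 2(4f+1) + 4 = 256f^4 + 384f^3 + 176f^2 + 24f + 4 = 4(64f^4 + 96f^3 + 44f^2 + 6f + 1).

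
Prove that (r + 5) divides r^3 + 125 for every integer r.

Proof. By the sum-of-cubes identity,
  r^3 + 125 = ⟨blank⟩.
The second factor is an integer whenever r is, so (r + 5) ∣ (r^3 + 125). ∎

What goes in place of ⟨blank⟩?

a^3 + b^3 = (a + b)(a^2 - ab + b^2). With a = r, b = 5:
r^3 + 125 = (r + 5)(r^2 - 5r + 25).

(r + 5)(r^2 - 5r + 25)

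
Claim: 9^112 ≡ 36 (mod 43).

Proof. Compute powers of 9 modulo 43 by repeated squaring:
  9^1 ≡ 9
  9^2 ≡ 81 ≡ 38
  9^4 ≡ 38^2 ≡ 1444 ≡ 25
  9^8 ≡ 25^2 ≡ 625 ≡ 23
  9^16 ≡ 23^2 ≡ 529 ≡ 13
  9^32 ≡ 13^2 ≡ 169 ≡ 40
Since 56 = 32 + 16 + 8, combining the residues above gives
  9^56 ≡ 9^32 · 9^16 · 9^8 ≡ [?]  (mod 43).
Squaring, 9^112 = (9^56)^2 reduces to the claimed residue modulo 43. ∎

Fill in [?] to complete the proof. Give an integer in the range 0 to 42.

Multiply the listed residues: 40 · 13 · 23 = 520 → 11960.
Reducing modulo 43: 11960 = 278·43 + 6, so 9^56 ≡ 6.

6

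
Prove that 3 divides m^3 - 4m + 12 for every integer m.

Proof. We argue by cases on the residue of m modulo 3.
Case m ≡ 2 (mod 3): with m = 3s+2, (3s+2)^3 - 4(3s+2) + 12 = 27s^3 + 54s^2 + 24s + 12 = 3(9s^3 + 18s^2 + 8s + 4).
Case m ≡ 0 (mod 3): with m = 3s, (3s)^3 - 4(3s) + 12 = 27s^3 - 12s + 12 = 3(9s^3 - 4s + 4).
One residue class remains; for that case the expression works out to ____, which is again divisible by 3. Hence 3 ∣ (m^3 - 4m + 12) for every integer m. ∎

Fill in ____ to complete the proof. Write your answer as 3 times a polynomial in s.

3(9s^3 + 9s^2 - s + 3)

Only m ≡ 1 (mod 3) is unaccounted for. Put m = 3s+1:
(3s+1)^3 - 4(3s+1) + 12 expands to 27s^3 + 27s^2 - 3s + 9,
and factoring out 3 leaves 3(9s^3 + 9s^2 - s + 3).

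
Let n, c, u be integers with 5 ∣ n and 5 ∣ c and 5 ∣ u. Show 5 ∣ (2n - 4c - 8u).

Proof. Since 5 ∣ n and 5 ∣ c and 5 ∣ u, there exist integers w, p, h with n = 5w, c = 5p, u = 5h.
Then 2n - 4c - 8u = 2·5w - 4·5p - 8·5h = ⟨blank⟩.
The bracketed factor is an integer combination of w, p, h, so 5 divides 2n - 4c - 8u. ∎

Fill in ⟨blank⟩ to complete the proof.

5(-8h - 4p + 2w)

Pull the common 5 out of every term: 2·5w - 4·5p - 8·5h = 5(-8h - 4p + 2w).
-8h - 4p + 2w is an integer, which exhibits the divisibility.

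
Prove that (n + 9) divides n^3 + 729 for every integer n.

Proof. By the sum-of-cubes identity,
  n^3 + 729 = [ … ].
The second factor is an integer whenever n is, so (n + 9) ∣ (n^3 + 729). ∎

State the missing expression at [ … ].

(n + 9)(n^2 - 9n + 81)

Polynomial division of n^3 + 729 by n + 9 leaves remainder 0 and quotient n^2 - 9n + 81.
Hence n^3 + 729 = (n + 9)(n^2 - 9n + 81).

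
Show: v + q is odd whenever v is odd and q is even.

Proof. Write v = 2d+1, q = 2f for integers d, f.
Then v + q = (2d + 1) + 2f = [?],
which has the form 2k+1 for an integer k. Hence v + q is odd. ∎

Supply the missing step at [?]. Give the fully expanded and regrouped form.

2(d + f) + 1

Expanding: (2d + 1) + 2f = 2d + 2f + 1.
Every term except the constant is even, so this is 2(d + f) + 1,
and d + f ∈ ℤ gives the required form.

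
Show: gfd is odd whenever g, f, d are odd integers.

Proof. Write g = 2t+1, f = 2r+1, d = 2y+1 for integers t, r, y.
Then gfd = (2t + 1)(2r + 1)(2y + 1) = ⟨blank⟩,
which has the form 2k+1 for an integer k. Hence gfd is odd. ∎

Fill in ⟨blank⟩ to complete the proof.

(2t + 1)(2r + 1)(2y + 1) = 8rty + 4rt + 4ry + 2r + 4ty + 2t + 2y + 1
= 2(4rty + 2rt + 2ry + r + 2ty + t + y) + 1.
Since 4rty + 2rt + 2ry + r + 2ty + t + y is an integer, the product is of the form 2k+1 for an integer k.

2(4rty + 2rt + 2ry + r + 2ty + t + y) + 1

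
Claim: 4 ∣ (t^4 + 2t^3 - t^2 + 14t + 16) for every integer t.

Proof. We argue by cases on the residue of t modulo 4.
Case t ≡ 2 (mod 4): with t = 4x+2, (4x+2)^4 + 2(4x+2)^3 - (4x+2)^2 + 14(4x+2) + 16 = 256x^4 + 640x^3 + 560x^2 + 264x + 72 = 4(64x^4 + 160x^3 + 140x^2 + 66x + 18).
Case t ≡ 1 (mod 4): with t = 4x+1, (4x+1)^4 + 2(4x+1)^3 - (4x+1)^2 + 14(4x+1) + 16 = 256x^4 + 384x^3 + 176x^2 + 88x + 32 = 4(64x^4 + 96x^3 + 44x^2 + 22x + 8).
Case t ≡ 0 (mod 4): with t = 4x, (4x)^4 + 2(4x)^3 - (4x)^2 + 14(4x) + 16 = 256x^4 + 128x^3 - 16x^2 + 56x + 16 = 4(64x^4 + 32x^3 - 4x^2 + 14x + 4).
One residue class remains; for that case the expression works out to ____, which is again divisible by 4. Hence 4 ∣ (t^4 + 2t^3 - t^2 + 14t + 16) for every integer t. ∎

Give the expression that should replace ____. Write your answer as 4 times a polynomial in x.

The residues treated are {2, 1, 0}, so the missing case is t ≡ 3 (mod 4); write t = 4x+3.
Then (4x+3)^4 + 2(4x+3)^3 - (4x+3)^2 + 14(4x+3) + 16 = 256x^4 + 896x^3 + 1136x^2 + 680x + 184 = 4(64x^4 + 224x^3 + 284x^2 + 170x + 46).

4(64x^4 + 224x^3 + 284x^2 + 170x + 46)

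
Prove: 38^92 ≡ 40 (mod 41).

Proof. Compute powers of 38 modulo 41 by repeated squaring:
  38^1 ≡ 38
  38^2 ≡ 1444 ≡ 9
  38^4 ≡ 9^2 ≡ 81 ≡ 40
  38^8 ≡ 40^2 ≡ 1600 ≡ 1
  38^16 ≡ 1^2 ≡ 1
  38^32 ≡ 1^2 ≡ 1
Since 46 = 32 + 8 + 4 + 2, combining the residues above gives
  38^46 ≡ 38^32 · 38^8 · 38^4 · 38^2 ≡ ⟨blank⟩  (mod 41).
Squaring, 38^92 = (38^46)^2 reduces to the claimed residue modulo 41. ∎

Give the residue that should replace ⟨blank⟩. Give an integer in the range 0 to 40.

Multiply the listed residues: 1 · 1 · 40 · 9 = 1 → 40 → 360.
Reducing modulo 41: 360 = 8·41 + 32, so 38^46 ≡ 32.

32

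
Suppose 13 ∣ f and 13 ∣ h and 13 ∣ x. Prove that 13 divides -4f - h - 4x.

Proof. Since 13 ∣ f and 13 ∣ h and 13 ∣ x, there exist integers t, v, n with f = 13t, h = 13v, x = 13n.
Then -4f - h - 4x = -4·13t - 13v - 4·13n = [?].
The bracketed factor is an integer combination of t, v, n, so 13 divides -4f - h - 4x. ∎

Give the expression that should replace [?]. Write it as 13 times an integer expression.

13(-4n - 4t - v)

Pull the common 13 out of every term: -4·13t - 13v - 4·13n = 13(-4n - 4t - v).
-4n - 4t - v is an integer, which exhibits the divisibility.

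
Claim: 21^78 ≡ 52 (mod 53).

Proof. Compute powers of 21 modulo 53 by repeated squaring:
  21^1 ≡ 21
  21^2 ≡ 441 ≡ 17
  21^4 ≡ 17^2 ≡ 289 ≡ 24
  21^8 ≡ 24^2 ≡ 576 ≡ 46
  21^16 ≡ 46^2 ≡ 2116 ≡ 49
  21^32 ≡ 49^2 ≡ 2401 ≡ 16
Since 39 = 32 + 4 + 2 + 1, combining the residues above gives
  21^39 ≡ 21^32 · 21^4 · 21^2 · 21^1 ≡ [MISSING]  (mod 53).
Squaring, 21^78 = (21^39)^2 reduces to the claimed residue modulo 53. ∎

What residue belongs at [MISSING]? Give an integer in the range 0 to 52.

Multiply the listed residues: 16 · 24 · 17 · 21 = 384 → 6528 → 137088.
Reducing modulo 53: 137088 = 2586·53 + 30, so 21^39 ≡ 30.

30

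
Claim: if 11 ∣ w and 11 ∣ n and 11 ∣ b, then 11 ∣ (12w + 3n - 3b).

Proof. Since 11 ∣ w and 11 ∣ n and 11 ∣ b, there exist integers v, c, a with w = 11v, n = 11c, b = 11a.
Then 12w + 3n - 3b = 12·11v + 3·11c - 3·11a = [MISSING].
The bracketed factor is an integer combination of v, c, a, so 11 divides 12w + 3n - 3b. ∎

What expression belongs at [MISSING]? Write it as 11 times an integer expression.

11(-3a + 3c + 12v)

Each term has a factor of 11: 12·11v + 3·11c - 3·11a = 11·(-3a + 3c + 12v).
Since -3a + 3c + 12v is an integer, 11 ∣ (12w + 3n - 3b).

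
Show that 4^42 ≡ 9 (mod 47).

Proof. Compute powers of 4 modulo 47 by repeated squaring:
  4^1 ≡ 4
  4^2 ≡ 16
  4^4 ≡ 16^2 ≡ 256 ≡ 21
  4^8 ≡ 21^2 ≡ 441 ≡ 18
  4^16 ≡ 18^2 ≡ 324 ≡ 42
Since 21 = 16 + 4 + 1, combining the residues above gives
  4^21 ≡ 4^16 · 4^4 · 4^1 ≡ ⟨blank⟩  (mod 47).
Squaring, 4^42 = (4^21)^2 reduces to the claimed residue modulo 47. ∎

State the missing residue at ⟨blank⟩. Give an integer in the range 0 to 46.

3

Multiply the listed residues: 42 · 21 · 4 = 882 → 3528.
Reducing modulo 47: 3528 = 75·47 + 3, so 4^21 ≡ 3.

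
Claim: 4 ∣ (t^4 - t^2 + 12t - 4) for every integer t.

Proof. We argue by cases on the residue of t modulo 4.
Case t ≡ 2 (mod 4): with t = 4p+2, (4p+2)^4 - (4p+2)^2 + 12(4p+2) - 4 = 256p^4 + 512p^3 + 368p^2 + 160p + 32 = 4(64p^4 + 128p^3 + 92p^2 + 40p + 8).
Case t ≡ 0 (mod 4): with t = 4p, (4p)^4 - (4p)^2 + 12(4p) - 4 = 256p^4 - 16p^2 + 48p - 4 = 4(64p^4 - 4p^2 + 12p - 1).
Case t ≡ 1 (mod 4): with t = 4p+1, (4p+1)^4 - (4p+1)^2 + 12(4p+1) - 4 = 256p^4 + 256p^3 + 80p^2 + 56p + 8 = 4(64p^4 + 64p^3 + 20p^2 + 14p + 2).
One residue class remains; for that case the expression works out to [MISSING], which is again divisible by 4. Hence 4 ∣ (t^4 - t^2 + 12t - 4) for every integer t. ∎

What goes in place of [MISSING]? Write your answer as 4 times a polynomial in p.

The residues treated are {2, 0, 1}, so the missing case is t ≡ 3 (mod 4); write t = 4p+3.
Then (4p+3)^4 - (4p+3)^2 + 12(4p+3) - 4 = 256p^4 + 768p^3 + 848p^2 + 456p + 104 = 4(64p^4 + 192p^3 + 212p^2 + 114p + 26).

4(64p^4 + 192p^3 + 212p^2 + 114p + 26)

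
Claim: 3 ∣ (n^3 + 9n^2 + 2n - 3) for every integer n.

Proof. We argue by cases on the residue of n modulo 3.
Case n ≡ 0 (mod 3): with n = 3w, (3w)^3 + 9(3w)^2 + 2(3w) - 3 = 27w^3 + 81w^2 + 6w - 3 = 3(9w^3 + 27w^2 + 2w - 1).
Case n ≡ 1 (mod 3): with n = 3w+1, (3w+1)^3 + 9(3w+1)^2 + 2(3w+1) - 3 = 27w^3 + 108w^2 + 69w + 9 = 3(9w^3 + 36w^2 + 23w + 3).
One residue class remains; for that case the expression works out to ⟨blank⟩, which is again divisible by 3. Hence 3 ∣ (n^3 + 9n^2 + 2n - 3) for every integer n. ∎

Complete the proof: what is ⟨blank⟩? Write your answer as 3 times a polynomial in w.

The residues treated are {0, 1}, so the missing case is n ≡ 2 (mod 3); write n = 3w+2.
Then (3w+2)^3 + 9(3w+2)^2 + 2(3w+2) - 3 = 27w^3 + 135w^2 + 150w + 45 = 3(9w^3 + 45w^2 + 50w + 15).

3(9w^3 + 45w^2 + 50w + 15)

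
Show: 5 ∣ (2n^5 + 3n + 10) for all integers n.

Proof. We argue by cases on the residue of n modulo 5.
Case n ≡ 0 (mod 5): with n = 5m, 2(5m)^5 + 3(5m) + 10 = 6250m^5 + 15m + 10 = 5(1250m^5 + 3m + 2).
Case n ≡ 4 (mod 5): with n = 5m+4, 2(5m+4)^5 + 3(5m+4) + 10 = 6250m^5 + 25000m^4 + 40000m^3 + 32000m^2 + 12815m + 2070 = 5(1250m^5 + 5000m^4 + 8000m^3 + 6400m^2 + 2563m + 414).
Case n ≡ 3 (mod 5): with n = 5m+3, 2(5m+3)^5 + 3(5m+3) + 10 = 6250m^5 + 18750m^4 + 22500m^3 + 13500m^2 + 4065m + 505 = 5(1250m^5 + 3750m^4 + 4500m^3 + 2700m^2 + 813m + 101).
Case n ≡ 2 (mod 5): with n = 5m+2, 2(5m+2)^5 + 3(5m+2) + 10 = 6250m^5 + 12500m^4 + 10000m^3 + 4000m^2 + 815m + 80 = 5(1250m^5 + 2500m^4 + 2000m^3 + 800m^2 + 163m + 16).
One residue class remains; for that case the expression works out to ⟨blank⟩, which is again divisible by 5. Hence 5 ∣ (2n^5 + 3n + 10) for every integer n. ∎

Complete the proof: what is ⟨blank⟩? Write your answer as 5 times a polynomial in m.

Only n ≡ 1 (mod 5) is unaccounted for. Put n = 5m+1:
2(5m+1)^5 + 3(5m+1) + 10 expands to 6250m^5 + 6250m^4 + 2500m^3 + 500m^2 + 65m + 15,
and factoring out 5 leaves 5(1250m^5 + 1250m^4 + 500m^3 + 100m^2 + 13m + 3).

5(1250m^5 + 1250m^4 + 500m^3 + 100m^2 + 13m + 3)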